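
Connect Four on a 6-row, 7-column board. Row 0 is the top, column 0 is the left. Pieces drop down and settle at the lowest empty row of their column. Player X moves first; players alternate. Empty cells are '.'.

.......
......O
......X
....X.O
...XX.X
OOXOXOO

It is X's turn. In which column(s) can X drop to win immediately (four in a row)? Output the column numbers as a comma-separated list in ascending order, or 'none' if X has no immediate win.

Answer: 4,5

Derivation:
col 0: drop X → no win
col 1: drop X → no win
col 2: drop X → no win
col 3: drop X → no win
col 4: drop X → WIN!
col 5: drop X → WIN!
col 6: drop X → no win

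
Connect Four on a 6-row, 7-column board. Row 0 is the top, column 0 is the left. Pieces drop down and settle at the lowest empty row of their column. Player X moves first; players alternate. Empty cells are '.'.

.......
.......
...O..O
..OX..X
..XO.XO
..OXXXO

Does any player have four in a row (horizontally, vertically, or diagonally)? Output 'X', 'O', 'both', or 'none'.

none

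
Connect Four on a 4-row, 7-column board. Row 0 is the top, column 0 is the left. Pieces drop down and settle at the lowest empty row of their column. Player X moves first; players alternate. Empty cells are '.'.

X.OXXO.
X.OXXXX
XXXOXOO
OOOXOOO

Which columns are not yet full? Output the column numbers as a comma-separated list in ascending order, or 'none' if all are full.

Answer: 1,6

Derivation:
col 0: top cell = 'X' → FULL
col 1: top cell = '.' → open
col 2: top cell = 'O' → FULL
col 3: top cell = 'X' → FULL
col 4: top cell = 'X' → FULL
col 5: top cell = 'O' → FULL
col 6: top cell = '.' → open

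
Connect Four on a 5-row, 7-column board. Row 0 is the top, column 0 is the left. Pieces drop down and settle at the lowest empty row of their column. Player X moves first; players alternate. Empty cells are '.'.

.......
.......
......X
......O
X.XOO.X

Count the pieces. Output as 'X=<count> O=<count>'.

X=4 O=3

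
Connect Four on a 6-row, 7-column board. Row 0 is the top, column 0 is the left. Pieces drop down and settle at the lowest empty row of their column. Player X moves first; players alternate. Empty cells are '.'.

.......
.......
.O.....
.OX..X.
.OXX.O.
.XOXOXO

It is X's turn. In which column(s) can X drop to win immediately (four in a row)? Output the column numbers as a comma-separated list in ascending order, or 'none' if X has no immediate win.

col 0: drop X → no win
col 1: drop X → no win
col 2: drop X → no win
col 3: drop X → no win
col 4: drop X → no win
col 5: drop X → no win
col 6: drop X → no win

Answer: none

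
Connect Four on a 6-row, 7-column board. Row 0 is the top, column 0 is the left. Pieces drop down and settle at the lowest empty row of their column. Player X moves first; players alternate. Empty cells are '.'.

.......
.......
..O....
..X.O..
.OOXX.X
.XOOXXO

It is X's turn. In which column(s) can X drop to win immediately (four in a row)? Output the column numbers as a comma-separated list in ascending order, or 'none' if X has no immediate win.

Answer: 5

Derivation:
col 0: drop X → no win
col 1: drop X → no win
col 2: drop X → no win
col 3: drop X → no win
col 4: drop X → no win
col 5: drop X → WIN!
col 6: drop X → no win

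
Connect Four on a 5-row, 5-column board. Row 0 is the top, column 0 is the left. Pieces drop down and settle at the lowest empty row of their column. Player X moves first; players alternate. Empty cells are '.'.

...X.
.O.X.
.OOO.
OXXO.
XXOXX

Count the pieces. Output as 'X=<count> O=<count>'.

X=8 O=7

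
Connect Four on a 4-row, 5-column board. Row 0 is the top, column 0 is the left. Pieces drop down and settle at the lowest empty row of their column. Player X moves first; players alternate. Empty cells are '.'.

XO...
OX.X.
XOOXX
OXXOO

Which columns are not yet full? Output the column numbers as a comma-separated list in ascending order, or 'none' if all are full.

col 0: top cell = 'X' → FULL
col 1: top cell = 'O' → FULL
col 2: top cell = '.' → open
col 3: top cell = '.' → open
col 4: top cell = '.' → open

Answer: 2,3,4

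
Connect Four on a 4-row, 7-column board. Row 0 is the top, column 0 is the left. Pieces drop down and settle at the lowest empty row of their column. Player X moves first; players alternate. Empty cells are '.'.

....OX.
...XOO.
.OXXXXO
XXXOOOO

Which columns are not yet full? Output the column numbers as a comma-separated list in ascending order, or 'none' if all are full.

Answer: 0,1,2,3,6

Derivation:
col 0: top cell = '.' → open
col 1: top cell = '.' → open
col 2: top cell = '.' → open
col 3: top cell = '.' → open
col 4: top cell = 'O' → FULL
col 5: top cell = 'X' → FULL
col 6: top cell = '.' → open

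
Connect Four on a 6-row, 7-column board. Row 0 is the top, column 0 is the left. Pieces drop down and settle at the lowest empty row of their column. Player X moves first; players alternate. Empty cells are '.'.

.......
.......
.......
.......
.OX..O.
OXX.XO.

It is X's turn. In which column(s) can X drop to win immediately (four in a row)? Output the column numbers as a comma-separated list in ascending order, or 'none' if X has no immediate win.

Answer: 3

Derivation:
col 0: drop X → no win
col 1: drop X → no win
col 2: drop X → no win
col 3: drop X → WIN!
col 4: drop X → no win
col 5: drop X → no win
col 6: drop X → no win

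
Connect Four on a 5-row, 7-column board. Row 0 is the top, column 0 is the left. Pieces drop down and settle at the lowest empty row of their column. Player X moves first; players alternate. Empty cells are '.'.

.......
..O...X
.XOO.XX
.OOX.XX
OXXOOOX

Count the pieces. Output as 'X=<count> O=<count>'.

X=10 O=9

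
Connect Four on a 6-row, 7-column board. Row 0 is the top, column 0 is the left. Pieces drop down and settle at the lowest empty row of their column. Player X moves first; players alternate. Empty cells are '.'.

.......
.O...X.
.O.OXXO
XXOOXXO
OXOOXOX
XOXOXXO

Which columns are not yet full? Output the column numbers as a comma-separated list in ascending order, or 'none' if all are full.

col 0: top cell = '.' → open
col 1: top cell = '.' → open
col 2: top cell = '.' → open
col 3: top cell = '.' → open
col 4: top cell = '.' → open
col 5: top cell = '.' → open
col 6: top cell = '.' → open

Answer: 0,1,2,3,4,5,6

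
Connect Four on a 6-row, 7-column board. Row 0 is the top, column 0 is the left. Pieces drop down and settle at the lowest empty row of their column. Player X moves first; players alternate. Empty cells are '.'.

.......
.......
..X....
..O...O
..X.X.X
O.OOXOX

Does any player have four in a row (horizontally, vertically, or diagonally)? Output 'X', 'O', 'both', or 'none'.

none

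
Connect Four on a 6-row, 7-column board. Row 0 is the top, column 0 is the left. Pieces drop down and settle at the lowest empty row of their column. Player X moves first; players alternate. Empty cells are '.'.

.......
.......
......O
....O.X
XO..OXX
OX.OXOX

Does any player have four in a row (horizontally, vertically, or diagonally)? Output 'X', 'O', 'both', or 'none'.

none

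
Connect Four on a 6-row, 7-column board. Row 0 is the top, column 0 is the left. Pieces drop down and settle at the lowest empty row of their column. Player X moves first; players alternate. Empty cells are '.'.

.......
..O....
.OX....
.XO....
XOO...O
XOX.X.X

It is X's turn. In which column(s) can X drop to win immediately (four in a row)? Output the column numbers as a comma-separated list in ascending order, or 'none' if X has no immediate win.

col 0: drop X → no win
col 1: drop X → no win
col 2: drop X → no win
col 3: drop X → no win
col 4: drop X → no win
col 5: drop X → no win
col 6: drop X → no win

Answer: none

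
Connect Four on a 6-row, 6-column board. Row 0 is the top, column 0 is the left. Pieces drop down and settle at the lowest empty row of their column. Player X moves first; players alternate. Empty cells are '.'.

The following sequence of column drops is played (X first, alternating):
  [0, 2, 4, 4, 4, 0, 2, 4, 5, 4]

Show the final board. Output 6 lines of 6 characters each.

Move 1: X drops in col 0, lands at row 5
Move 2: O drops in col 2, lands at row 5
Move 3: X drops in col 4, lands at row 5
Move 4: O drops in col 4, lands at row 4
Move 5: X drops in col 4, lands at row 3
Move 6: O drops in col 0, lands at row 4
Move 7: X drops in col 2, lands at row 4
Move 8: O drops in col 4, lands at row 2
Move 9: X drops in col 5, lands at row 5
Move 10: O drops in col 4, lands at row 1

Answer: ......
....O.
....O.
....X.
O.X.O.
X.O.XX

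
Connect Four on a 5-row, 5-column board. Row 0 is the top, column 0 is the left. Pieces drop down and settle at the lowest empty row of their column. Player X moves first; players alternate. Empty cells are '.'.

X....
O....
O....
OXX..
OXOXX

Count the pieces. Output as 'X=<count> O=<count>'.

X=6 O=5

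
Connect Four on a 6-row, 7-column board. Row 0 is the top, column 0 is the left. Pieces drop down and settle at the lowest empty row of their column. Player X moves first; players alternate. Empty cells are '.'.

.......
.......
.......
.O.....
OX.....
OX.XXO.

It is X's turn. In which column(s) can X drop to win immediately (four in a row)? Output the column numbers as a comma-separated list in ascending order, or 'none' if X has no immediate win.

col 0: drop X → no win
col 1: drop X → no win
col 2: drop X → WIN!
col 3: drop X → no win
col 4: drop X → no win
col 5: drop X → no win
col 6: drop X → no win

Answer: 2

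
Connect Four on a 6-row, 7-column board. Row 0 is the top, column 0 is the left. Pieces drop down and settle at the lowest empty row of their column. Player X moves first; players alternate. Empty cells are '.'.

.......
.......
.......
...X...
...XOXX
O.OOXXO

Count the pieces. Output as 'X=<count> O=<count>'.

X=6 O=5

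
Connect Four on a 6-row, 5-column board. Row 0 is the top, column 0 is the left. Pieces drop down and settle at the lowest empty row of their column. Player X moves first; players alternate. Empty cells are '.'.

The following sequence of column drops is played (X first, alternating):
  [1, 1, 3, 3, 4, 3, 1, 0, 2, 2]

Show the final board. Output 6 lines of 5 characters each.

Move 1: X drops in col 1, lands at row 5
Move 2: O drops in col 1, lands at row 4
Move 3: X drops in col 3, lands at row 5
Move 4: O drops in col 3, lands at row 4
Move 5: X drops in col 4, lands at row 5
Move 6: O drops in col 3, lands at row 3
Move 7: X drops in col 1, lands at row 3
Move 8: O drops in col 0, lands at row 5
Move 9: X drops in col 2, lands at row 5
Move 10: O drops in col 2, lands at row 4

Answer: .....
.....
.....
.X.O.
.OOO.
OXXXX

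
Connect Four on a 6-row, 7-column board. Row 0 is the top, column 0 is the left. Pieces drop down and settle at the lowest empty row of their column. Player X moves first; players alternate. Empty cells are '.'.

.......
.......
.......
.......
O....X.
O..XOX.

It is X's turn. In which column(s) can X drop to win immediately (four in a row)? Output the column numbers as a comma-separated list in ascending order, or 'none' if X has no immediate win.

Answer: none

Derivation:
col 0: drop X → no win
col 1: drop X → no win
col 2: drop X → no win
col 3: drop X → no win
col 4: drop X → no win
col 5: drop X → no win
col 6: drop X → no win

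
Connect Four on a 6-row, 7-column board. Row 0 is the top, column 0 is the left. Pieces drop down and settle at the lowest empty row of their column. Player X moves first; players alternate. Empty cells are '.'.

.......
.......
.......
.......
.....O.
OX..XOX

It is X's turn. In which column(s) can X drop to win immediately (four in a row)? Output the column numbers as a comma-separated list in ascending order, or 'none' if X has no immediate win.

Answer: none

Derivation:
col 0: drop X → no win
col 1: drop X → no win
col 2: drop X → no win
col 3: drop X → no win
col 4: drop X → no win
col 5: drop X → no win
col 6: drop X → no win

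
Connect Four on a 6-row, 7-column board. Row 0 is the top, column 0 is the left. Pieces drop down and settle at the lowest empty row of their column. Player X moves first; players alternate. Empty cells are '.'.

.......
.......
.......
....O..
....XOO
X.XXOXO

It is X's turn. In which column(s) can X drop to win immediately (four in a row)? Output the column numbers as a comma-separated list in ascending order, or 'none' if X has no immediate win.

col 0: drop X → no win
col 1: drop X → WIN!
col 2: drop X → no win
col 3: drop X → no win
col 4: drop X → no win
col 5: drop X → no win
col 6: drop X → no win

Answer: 1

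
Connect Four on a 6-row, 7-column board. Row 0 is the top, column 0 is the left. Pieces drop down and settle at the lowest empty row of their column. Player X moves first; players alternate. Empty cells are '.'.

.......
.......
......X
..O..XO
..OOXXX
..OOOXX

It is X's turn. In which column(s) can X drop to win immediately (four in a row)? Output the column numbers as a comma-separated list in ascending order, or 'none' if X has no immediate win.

Answer: 5

Derivation:
col 0: drop X → no win
col 1: drop X → no win
col 2: drop X → no win
col 3: drop X → no win
col 4: drop X → no win
col 5: drop X → WIN!
col 6: drop X → no win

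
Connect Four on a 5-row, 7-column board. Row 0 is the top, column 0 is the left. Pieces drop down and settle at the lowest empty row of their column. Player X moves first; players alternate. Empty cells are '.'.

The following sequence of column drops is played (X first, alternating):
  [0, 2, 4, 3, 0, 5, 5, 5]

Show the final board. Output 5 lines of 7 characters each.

Move 1: X drops in col 0, lands at row 4
Move 2: O drops in col 2, lands at row 4
Move 3: X drops in col 4, lands at row 4
Move 4: O drops in col 3, lands at row 4
Move 5: X drops in col 0, lands at row 3
Move 6: O drops in col 5, lands at row 4
Move 7: X drops in col 5, lands at row 3
Move 8: O drops in col 5, lands at row 2

Answer: .......
.......
.....O.
X....X.
X.OOXO.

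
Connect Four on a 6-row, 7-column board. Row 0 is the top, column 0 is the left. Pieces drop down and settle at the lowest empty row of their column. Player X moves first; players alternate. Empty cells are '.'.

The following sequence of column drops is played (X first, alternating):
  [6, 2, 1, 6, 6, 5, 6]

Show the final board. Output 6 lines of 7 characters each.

Move 1: X drops in col 6, lands at row 5
Move 2: O drops in col 2, lands at row 5
Move 3: X drops in col 1, lands at row 5
Move 4: O drops in col 6, lands at row 4
Move 5: X drops in col 6, lands at row 3
Move 6: O drops in col 5, lands at row 5
Move 7: X drops in col 6, lands at row 2

Answer: .......
.......
......X
......X
......O
.XO..OX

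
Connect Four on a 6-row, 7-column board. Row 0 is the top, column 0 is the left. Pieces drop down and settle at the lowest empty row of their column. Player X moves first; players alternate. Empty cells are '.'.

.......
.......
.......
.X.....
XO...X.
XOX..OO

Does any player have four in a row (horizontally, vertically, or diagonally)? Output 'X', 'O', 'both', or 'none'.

none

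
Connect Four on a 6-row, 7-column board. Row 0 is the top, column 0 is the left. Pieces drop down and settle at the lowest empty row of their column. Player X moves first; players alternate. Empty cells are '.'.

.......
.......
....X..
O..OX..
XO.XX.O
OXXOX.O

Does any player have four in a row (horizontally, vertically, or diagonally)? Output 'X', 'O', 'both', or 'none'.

X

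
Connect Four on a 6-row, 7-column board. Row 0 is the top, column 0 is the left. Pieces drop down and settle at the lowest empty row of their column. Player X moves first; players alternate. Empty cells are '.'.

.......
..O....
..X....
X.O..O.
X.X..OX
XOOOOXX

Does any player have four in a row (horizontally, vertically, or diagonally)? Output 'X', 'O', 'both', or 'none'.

O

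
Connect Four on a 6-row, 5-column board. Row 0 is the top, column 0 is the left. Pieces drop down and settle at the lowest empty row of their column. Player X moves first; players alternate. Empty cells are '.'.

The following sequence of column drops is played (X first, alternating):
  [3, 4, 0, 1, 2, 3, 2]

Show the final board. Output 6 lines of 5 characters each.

Move 1: X drops in col 3, lands at row 5
Move 2: O drops in col 4, lands at row 5
Move 3: X drops in col 0, lands at row 5
Move 4: O drops in col 1, lands at row 5
Move 5: X drops in col 2, lands at row 5
Move 6: O drops in col 3, lands at row 4
Move 7: X drops in col 2, lands at row 4

Answer: .....
.....
.....
.....
..XO.
XOXXO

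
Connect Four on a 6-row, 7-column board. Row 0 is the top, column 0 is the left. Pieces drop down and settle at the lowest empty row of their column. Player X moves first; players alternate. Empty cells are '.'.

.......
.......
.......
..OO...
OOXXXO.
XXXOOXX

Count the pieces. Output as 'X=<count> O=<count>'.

X=8 O=7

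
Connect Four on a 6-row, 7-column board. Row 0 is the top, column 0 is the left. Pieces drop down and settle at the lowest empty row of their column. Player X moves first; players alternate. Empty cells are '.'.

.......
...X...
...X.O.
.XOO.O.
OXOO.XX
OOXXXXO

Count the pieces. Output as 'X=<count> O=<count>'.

X=10 O=10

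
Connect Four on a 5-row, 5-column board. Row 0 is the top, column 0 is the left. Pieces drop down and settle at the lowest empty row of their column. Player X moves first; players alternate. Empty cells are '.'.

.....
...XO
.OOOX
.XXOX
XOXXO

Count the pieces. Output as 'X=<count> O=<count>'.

X=8 O=7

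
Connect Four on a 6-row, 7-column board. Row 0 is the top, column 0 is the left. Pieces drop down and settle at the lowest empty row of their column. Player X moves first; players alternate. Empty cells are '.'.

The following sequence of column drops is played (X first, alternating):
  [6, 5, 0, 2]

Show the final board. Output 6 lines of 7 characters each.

Answer: .......
.......
.......
.......
.......
X.O..OX

Derivation:
Move 1: X drops in col 6, lands at row 5
Move 2: O drops in col 5, lands at row 5
Move 3: X drops in col 0, lands at row 5
Move 4: O drops in col 2, lands at row 5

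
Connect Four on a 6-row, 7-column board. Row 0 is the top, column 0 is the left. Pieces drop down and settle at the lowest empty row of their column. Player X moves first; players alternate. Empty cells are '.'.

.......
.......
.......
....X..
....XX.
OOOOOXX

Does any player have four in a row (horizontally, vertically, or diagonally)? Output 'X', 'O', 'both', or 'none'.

O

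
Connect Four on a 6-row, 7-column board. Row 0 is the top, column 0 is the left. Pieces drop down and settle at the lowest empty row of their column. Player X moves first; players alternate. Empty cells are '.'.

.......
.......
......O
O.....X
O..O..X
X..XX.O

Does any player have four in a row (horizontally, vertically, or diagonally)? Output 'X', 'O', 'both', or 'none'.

none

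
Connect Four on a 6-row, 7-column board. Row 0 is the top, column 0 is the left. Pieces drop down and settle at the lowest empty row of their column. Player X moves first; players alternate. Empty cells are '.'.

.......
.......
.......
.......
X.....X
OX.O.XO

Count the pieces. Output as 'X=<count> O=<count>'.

X=4 O=3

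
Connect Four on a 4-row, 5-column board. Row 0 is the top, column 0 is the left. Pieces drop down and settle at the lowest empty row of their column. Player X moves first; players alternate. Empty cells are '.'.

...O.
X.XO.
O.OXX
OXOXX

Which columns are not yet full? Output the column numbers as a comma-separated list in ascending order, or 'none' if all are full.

col 0: top cell = '.' → open
col 1: top cell = '.' → open
col 2: top cell = '.' → open
col 3: top cell = 'O' → FULL
col 4: top cell = '.' → open

Answer: 0,1,2,4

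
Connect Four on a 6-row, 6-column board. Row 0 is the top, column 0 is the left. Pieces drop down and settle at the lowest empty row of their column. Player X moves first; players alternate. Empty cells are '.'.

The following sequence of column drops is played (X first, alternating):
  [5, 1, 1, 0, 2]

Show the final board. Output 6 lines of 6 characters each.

Answer: ......
......
......
......
.X....
OOX..X

Derivation:
Move 1: X drops in col 5, lands at row 5
Move 2: O drops in col 1, lands at row 5
Move 3: X drops in col 1, lands at row 4
Move 4: O drops in col 0, lands at row 5
Move 5: X drops in col 2, lands at row 5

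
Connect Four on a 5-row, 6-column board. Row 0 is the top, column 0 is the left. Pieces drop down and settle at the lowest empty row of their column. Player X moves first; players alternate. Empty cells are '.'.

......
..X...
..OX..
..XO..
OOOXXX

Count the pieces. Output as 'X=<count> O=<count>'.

X=6 O=5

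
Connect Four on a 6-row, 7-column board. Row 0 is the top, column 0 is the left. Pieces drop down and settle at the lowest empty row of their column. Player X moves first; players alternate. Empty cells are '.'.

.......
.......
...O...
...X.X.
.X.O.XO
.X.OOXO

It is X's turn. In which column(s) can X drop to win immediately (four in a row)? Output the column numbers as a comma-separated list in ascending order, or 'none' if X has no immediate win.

col 0: drop X → no win
col 1: drop X → no win
col 2: drop X → no win
col 3: drop X → no win
col 4: drop X → no win
col 5: drop X → WIN!
col 6: drop X → no win

Answer: 5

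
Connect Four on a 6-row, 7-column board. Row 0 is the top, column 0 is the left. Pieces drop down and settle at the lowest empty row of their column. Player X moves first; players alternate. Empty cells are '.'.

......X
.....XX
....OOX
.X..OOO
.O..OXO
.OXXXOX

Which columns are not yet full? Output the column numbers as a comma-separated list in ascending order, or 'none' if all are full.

col 0: top cell = '.' → open
col 1: top cell = '.' → open
col 2: top cell = '.' → open
col 3: top cell = '.' → open
col 4: top cell = '.' → open
col 5: top cell = '.' → open
col 6: top cell = 'X' → FULL

Answer: 0,1,2,3,4,5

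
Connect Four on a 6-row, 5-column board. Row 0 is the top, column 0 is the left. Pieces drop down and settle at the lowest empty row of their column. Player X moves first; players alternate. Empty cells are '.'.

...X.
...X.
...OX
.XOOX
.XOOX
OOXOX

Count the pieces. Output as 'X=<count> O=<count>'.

X=9 O=8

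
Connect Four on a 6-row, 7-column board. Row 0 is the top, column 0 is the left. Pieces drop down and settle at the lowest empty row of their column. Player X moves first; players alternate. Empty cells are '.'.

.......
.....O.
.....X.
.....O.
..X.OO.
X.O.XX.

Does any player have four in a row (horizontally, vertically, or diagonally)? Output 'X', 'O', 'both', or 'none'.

none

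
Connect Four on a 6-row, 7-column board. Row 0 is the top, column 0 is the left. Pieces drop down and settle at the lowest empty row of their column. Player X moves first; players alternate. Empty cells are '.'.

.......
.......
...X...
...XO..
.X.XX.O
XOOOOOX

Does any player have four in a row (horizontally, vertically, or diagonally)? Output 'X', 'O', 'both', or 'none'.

O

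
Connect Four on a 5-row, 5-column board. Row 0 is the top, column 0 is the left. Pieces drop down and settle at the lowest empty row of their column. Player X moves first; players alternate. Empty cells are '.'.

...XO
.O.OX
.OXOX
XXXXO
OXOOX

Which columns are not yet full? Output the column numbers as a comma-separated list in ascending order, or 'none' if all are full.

Answer: 0,1,2

Derivation:
col 0: top cell = '.' → open
col 1: top cell = '.' → open
col 2: top cell = '.' → open
col 3: top cell = 'X' → FULL
col 4: top cell = 'O' → FULL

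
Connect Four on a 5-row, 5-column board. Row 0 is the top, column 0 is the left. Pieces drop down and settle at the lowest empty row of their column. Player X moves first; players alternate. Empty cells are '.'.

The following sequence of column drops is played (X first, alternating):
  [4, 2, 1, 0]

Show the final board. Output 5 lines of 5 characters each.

Move 1: X drops in col 4, lands at row 4
Move 2: O drops in col 2, lands at row 4
Move 3: X drops in col 1, lands at row 4
Move 4: O drops in col 0, lands at row 4

Answer: .....
.....
.....
.....
OXO.X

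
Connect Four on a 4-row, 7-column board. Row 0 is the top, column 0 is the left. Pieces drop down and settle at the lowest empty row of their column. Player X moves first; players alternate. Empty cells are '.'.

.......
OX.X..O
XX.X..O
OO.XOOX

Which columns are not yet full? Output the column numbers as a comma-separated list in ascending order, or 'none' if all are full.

col 0: top cell = '.' → open
col 1: top cell = '.' → open
col 2: top cell = '.' → open
col 3: top cell = '.' → open
col 4: top cell = '.' → open
col 5: top cell = '.' → open
col 6: top cell = '.' → open

Answer: 0,1,2,3,4,5,6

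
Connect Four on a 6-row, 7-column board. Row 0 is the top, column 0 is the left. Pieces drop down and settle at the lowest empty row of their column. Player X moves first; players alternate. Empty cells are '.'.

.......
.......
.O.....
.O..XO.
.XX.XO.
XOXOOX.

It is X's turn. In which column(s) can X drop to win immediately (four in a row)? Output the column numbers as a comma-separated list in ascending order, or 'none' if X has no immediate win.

col 0: drop X → no win
col 1: drop X → no win
col 2: drop X → no win
col 3: drop X → WIN!
col 4: drop X → no win
col 5: drop X → no win
col 6: drop X → no win

Answer: 3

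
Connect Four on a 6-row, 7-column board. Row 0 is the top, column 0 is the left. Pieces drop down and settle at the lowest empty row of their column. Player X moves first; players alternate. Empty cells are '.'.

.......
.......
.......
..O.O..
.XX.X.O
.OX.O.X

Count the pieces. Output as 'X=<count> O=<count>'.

X=5 O=5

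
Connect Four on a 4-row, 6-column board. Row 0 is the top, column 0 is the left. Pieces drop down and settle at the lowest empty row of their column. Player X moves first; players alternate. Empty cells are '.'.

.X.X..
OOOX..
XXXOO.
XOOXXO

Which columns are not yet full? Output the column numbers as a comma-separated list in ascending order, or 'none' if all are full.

Answer: 0,2,4,5

Derivation:
col 0: top cell = '.' → open
col 1: top cell = 'X' → FULL
col 2: top cell = '.' → open
col 3: top cell = 'X' → FULL
col 4: top cell = '.' → open
col 5: top cell = '.' → open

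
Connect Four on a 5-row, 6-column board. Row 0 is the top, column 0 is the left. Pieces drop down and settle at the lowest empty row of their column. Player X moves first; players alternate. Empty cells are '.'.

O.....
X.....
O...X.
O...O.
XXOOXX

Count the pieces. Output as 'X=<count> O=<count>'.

X=6 O=6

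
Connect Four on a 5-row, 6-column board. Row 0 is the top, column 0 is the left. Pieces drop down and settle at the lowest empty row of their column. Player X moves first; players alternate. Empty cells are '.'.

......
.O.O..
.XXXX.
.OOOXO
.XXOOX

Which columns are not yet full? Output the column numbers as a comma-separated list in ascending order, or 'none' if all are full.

col 0: top cell = '.' → open
col 1: top cell = '.' → open
col 2: top cell = '.' → open
col 3: top cell = '.' → open
col 4: top cell = '.' → open
col 5: top cell = '.' → open

Answer: 0,1,2,3,4,5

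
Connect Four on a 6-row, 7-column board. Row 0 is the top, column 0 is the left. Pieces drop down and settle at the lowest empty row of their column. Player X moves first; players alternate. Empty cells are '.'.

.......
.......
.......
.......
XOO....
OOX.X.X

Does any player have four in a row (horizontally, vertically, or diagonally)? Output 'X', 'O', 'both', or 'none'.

none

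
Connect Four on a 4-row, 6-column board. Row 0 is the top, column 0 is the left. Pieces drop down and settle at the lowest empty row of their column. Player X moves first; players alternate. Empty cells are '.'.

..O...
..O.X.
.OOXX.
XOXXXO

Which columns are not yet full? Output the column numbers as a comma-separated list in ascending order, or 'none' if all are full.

Answer: 0,1,3,4,5

Derivation:
col 0: top cell = '.' → open
col 1: top cell = '.' → open
col 2: top cell = 'O' → FULL
col 3: top cell = '.' → open
col 4: top cell = '.' → open
col 5: top cell = '.' → open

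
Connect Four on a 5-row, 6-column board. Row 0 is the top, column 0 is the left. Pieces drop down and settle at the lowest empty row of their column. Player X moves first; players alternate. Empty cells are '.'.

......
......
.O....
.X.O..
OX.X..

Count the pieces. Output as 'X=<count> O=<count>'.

X=3 O=3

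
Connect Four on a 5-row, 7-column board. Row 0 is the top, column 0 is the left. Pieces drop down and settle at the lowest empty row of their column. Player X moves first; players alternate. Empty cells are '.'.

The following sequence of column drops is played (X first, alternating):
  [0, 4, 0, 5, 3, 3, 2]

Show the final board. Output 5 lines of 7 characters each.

Answer: .......
.......
.......
X..O...
X.XXOO.

Derivation:
Move 1: X drops in col 0, lands at row 4
Move 2: O drops in col 4, lands at row 4
Move 3: X drops in col 0, lands at row 3
Move 4: O drops in col 5, lands at row 4
Move 5: X drops in col 3, lands at row 4
Move 6: O drops in col 3, lands at row 3
Move 7: X drops in col 2, lands at row 4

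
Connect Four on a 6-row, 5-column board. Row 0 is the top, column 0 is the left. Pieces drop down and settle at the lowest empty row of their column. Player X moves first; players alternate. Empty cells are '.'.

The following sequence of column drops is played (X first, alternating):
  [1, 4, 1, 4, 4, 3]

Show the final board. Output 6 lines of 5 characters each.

Move 1: X drops in col 1, lands at row 5
Move 2: O drops in col 4, lands at row 5
Move 3: X drops in col 1, lands at row 4
Move 4: O drops in col 4, lands at row 4
Move 5: X drops in col 4, lands at row 3
Move 6: O drops in col 3, lands at row 5

Answer: .....
.....
.....
....X
.X..O
.X.OO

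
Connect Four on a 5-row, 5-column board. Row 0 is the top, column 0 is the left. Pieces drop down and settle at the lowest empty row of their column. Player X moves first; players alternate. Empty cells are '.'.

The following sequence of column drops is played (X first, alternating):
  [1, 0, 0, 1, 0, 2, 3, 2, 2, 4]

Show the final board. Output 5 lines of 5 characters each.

Move 1: X drops in col 1, lands at row 4
Move 2: O drops in col 0, lands at row 4
Move 3: X drops in col 0, lands at row 3
Move 4: O drops in col 1, lands at row 3
Move 5: X drops in col 0, lands at row 2
Move 6: O drops in col 2, lands at row 4
Move 7: X drops in col 3, lands at row 4
Move 8: O drops in col 2, lands at row 3
Move 9: X drops in col 2, lands at row 2
Move 10: O drops in col 4, lands at row 4

Answer: .....
.....
X.X..
XOO..
OXOXO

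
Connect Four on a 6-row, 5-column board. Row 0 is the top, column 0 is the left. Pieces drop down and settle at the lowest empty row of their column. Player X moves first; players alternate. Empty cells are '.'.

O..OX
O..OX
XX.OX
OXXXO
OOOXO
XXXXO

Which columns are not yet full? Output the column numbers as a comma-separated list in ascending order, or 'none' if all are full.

col 0: top cell = 'O' → FULL
col 1: top cell = '.' → open
col 2: top cell = '.' → open
col 3: top cell = 'O' → FULL
col 4: top cell = 'X' → FULL

Answer: 1,2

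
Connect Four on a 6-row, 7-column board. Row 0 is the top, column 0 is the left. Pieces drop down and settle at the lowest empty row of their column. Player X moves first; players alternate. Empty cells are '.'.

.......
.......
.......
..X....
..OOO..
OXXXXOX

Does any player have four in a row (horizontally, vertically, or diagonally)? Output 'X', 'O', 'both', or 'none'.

X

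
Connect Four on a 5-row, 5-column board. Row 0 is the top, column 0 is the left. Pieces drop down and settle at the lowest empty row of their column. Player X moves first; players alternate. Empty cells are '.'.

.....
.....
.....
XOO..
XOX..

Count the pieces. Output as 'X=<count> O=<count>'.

X=3 O=3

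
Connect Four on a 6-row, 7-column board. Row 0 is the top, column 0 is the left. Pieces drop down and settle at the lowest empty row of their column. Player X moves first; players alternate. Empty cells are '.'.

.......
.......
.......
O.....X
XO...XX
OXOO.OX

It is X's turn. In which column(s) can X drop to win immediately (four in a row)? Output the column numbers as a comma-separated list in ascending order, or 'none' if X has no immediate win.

col 0: drop X → no win
col 1: drop X → no win
col 2: drop X → no win
col 3: drop X → no win
col 4: drop X → no win
col 5: drop X → no win
col 6: drop X → WIN!

Answer: 6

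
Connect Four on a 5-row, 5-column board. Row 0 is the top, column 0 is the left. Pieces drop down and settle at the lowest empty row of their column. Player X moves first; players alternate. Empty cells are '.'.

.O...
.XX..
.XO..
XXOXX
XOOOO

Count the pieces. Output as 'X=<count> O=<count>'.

X=8 O=7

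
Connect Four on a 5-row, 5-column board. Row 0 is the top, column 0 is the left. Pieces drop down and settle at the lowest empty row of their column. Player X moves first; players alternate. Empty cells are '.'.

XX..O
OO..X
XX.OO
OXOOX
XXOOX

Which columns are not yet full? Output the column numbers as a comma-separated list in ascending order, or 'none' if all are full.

Answer: 2,3

Derivation:
col 0: top cell = 'X' → FULL
col 1: top cell = 'X' → FULL
col 2: top cell = '.' → open
col 3: top cell = '.' → open
col 4: top cell = 'O' → FULL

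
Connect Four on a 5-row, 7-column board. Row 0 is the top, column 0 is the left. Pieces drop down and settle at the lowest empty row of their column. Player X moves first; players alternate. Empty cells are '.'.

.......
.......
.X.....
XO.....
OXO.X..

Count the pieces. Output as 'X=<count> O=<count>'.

X=4 O=3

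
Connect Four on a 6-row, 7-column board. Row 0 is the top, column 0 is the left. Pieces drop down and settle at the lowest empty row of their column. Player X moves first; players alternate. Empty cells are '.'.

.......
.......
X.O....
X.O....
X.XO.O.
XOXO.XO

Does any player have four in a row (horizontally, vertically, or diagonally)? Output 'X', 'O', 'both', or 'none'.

X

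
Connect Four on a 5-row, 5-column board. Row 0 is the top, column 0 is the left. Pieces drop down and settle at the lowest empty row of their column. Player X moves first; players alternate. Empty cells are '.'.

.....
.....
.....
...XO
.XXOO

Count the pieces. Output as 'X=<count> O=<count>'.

X=3 O=3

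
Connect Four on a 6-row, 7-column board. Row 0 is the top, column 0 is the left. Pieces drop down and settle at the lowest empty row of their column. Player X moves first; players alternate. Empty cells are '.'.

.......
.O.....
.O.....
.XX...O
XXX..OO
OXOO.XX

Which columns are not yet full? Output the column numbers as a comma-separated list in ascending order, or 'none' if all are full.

Answer: 0,1,2,3,4,5,6

Derivation:
col 0: top cell = '.' → open
col 1: top cell = '.' → open
col 2: top cell = '.' → open
col 3: top cell = '.' → open
col 4: top cell = '.' → open
col 5: top cell = '.' → open
col 6: top cell = '.' → open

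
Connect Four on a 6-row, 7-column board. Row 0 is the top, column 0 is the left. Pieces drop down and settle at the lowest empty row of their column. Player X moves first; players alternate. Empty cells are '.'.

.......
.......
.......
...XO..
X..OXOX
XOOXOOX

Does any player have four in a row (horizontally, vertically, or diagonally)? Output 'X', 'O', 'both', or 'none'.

none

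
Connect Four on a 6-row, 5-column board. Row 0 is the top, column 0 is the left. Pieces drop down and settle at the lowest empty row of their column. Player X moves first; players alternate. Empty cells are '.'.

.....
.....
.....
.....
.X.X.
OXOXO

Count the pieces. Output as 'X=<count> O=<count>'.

X=4 O=3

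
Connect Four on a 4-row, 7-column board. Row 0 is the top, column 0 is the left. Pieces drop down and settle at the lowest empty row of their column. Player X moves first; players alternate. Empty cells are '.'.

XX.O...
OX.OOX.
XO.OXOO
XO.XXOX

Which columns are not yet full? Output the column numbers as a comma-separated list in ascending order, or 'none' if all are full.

col 0: top cell = 'X' → FULL
col 1: top cell = 'X' → FULL
col 2: top cell = '.' → open
col 3: top cell = 'O' → FULL
col 4: top cell = '.' → open
col 5: top cell = '.' → open
col 6: top cell = '.' → open

Answer: 2,4,5,6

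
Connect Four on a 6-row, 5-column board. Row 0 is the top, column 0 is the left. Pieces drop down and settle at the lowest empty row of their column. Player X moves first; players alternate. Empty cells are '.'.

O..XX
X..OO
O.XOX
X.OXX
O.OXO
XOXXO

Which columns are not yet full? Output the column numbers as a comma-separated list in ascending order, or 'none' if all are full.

Answer: 1,2

Derivation:
col 0: top cell = 'O' → FULL
col 1: top cell = '.' → open
col 2: top cell = '.' → open
col 3: top cell = 'X' → FULL
col 4: top cell = 'X' → FULL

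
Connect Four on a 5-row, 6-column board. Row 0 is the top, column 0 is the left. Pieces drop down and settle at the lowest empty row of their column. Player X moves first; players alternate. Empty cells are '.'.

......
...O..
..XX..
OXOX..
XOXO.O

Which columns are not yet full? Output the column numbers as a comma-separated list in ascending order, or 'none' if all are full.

Answer: 0,1,2,3,4,5

Derivation:
col 0: top cell = '.' → open
col 1: top cell = '.' → open
col 2: top cell = '.' → open
col 3: top cell = '.' → open
col 4: top cell = '.' → open
col 5: top cell = '.' → open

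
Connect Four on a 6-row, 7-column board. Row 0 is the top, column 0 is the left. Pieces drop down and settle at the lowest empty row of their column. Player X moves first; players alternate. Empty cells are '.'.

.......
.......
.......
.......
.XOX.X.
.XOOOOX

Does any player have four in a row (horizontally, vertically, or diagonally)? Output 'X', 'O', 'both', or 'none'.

O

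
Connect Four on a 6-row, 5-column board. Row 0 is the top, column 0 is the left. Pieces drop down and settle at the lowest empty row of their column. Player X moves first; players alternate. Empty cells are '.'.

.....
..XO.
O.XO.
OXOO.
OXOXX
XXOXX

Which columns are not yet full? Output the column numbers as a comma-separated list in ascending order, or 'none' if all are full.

Answer: 0,1,2,3,4

Derivation:
col 0: top cell = '.' → open
col 1: top cell = '.' → open
col 2: top cell = '.' → open
col 3: top cell = '.' → open
col 4: top cell = '.' → open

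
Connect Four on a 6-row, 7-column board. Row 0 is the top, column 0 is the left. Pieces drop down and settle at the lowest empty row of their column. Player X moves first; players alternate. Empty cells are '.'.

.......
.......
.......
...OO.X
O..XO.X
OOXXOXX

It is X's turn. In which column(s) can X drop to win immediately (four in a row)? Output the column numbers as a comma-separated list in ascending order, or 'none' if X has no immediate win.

Answer: 6

Derivation:
col 0: drop X → no win
col 1: drop X → no win
col 2: drop X → no win
col 3: drop X → no win
col 4: drop X → no win
col 5: drop X → no win
col 6: drop X → WIN!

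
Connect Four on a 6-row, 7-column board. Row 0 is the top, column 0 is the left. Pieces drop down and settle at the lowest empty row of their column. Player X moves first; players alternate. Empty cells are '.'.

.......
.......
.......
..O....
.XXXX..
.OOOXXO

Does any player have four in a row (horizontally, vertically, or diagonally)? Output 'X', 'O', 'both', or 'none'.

X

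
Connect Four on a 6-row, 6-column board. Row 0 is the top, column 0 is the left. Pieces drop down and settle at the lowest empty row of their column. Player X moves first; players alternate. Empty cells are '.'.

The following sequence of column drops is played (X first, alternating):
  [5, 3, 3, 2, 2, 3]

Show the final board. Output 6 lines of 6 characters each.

Answer: ......
......
......
...O..
..XX..
..OO.X

Derivation:
Move 1: X drops in col 5, lands at row 5
Move 2: O drops in col 3, lands at row 5
Move 3: X drops in col 3, lands at row 4
Move 4: O drops in col 2, lands at row 5
Move 5: X drops in col 2, lands at row 4
Move 6: O drops in col 3, lands at row 3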